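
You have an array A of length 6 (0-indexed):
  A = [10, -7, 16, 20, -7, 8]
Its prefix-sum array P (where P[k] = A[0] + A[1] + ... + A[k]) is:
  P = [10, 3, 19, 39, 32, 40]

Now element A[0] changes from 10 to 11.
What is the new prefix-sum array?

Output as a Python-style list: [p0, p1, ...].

Change: A[0] 10 -> 11, delta = 1
P[k] for k < 0: unchanged (A[0] not included)
P[k] for k >= 0: shift by delta = 1
  P[0] = 10 + 1 = 11
  P[1] = 3 + 1 = 4
  P[2] = 19 + 1 = 20
  P[3] = 39 + 1 = 40
  P[4] = 32 + 1 = 33
  P[5] = 40 + 1 = 41

Answer: [11, 4, 20, 40, 33, 41]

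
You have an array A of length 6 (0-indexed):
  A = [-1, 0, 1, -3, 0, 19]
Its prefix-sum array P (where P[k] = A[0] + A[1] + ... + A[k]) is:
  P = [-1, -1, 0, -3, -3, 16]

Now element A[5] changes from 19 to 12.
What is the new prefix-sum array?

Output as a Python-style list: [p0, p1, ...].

Change: A[5] 19 -> 12, delta = -7
P[k] for k < 5: unchanged (A[5] not included)
P[k] for k >= 5: shift by delta = -7
  P[0] = -1 + 0 = -1
  P[1] = -1 + 0 = -1
  P[2] = 0 + 0 = 0
  P[3] = -3 + 0 = -3
  P[4] = -3 + 0 = -3
  P[5] = 16 + -7 = 9

Answer: [-1, -1, 0, -3, -3, 9]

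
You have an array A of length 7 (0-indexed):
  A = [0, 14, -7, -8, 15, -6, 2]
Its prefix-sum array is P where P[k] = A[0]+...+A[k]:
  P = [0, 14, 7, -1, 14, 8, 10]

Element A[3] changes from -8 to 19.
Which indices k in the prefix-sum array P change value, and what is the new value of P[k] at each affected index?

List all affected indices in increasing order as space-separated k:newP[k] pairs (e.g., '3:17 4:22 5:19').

Answer: 3:26 4:41 5:35 6:37

Derivation:
P[k] = A[0] + ... + A[k]
P[k] includes A[3] iff k >= 3
Affected indices: 3, 4, ..., 6; delta = 27
  P[3]: -1 + 27 = 26
  P[4]: 14 + 27 = 41
  P[5]: 8 + 27 = 35
  P[6]: 10 + 27 = 37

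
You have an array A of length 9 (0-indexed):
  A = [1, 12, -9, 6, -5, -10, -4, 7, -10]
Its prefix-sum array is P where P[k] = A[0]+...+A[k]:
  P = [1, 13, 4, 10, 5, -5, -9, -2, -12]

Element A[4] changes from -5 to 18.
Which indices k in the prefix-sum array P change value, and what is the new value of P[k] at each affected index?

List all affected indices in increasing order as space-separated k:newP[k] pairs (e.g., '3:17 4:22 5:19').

Answer: 4:28 5:18 6:14 7:21 8:11

Derivation:
P[k] = A[0] + ... + A[k]
P[k] includes A[4] iff k >= 4
Affected indices: 4, 5, ..., 8; delta = 23
  P[4]: 5 + 23 = 28
  P[5]: -5 + 23 = 18
  P[6]: -9 + 23 = 14
  P[7]: -2 + 23 = 21
  P[8]: -12 + 23 = 11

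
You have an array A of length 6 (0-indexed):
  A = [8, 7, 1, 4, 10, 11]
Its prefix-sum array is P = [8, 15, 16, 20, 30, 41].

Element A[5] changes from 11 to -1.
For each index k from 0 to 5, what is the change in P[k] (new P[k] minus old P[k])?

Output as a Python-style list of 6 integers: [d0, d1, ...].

Element change: A[5] 11 -> -1, delta = -12
For k < 5: P[k] unchanged, delta_P[k] = 0
For k >= 5: P[k] shifts by exactly -12
Delta array: [0, 0, 0, 0, 0, -12]

Answer: [0, 0, 0, 0, 0, -12]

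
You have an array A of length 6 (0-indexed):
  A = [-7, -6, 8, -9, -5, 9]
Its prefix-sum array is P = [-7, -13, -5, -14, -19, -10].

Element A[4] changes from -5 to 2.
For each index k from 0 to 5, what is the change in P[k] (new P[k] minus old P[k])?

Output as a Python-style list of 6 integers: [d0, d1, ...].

Element change: A[4] -5 -> 2, delta = 7
For k < 4: P[k] unchanged, delta_P[k] = 0
For k >= 4: P[k] shifts by exactly 7
Delta array: [0, 0, 0, 0, 7, 7]

Answer: [0, 0, 0, 0, 7, 7]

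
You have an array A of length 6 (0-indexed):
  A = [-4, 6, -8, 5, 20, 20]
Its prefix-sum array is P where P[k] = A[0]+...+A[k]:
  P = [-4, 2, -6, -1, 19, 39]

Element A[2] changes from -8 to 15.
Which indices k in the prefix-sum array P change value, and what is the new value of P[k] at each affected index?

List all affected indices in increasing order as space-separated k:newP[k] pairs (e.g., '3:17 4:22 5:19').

Answer: 2:17 3:22 4:42 5:62

Derivation:
P[k] = A[0] + ... + A[k]
P[k] includes A[2] iff k >= 2
Affected indices: 2, 3, ..., 5; delta = 23
  P[2]: -6 + 23 = 17
  P[3]: -1 + 23 = 22
  P[4]: 19 + 23 = 42
  P[5]: 39 + 23 = 62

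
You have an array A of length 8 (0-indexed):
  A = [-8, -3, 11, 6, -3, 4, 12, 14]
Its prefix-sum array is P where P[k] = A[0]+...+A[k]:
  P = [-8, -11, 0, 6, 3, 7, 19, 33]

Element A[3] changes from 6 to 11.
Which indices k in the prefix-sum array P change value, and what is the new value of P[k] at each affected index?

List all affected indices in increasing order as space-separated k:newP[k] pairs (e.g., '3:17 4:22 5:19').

Answer: 3:11 4:8 5:12 6:24 7:38

Derivation:
P[k] = A[0] + ... + A[k]
P[k] includes A[3] iff k >= 3
Affected indices: 3, 4, ..., 7; delta = 5
  P[3]: 6 + 5 = 11
  P[4]: 3 + 5 = 8
  P[5]: 7 + 5 = 12
  P[6]: 19 + 5 = 24
  P[7]: 33 + 5 = 38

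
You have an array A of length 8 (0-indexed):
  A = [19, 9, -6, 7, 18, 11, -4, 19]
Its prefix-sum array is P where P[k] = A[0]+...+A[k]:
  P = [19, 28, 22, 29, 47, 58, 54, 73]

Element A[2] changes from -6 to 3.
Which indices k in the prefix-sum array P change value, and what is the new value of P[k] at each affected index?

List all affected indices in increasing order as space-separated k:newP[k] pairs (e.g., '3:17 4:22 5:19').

Answer: 2:31 3:38 4:56 5:67 6:63 7:82

Derivation:
P[k] = A[0] + ... + A[k]
P[k] includes A[2] iff k >= 2
Affected indices: 2, 3, ..., 7; delta = 9
  P[2]: 22 + 9 = 31
  P[3]: 29 + 9 = 38
  P[4]: 47 + 9 = 56
  P[5]: 58 + 9 = 67
  P[6]: 54 + 9 = 63
  P[7]: 73 + 9 = 82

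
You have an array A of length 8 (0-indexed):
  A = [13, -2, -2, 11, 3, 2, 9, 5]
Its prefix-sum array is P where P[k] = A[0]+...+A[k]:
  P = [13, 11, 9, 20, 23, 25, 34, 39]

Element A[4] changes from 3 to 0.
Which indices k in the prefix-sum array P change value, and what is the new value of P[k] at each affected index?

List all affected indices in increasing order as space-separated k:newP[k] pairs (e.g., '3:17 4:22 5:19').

Answer: 4:20 5:22 6:31 7:36

Derivation:
P[k] = A[0] + ... + A[k]
P[k] includes A[4] iff k >= 4
Affected indices: 4, 5, ..., 7; delta = -3
  P[4]: 23 + -3 = 20
  P[5]: 25 + -3 = 22
  P[6]: 34 + -3 = 31
  P[7]: 39 + -3 = 36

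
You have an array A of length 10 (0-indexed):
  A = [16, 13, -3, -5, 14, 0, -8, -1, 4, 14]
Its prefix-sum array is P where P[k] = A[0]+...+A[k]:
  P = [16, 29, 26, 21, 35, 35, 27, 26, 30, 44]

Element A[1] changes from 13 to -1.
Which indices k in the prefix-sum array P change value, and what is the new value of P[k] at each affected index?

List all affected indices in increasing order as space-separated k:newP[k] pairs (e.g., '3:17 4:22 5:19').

P[k] = A[0] + ... + A[k]
P[k] includes A[1] iff k >= 1
Affected indices: 1, 2, ..., 9; delta = -14
  P[1]: 29 + -14 = 15
  P[2]: 26 + -14 = 12
  P[3]: 21 + -14 = 7
  P[4]: 35 + -14 = 21
  P[5]: 35 + -14 = 21
  P[6]: 27 + -14 = 13
  P[7]: 26 + -14 = 12
  P[8]: 30 + -14 = 16
  P[9]: 44 + -14 = 30

Answer: 1:15 2:12 3:7 4:21 5:21 6:13 7:12 8:16 9:30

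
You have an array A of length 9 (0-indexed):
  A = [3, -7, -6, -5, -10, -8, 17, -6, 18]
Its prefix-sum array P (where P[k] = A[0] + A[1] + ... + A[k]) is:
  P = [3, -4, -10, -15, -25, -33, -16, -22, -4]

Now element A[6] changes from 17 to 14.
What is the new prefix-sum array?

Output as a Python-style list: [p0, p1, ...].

Answer: [3, -4, -10, -15, -25, -33, -19, -25, -7]

Derivation:
Change: A[6] 17 -> 14, delta = -3
P[k] for k < 6: unchanged (A[6] not included)
P[k] for k >= 6: shift by delta = -3
  P[0] = 3 + 0 = 3
  P[1] = -4 + 0 = -4
  P[2] = -10 + 0 = -10
  P[3] = -15 + 0 = -15
  P[4] = -25 + 0 = -25
  P[5] = -33 + 0 = -33
  P[6] = -16 + -3 = -19
  P[7] = -22 + -3 = -25
  P[8] = -4 + -3 = -7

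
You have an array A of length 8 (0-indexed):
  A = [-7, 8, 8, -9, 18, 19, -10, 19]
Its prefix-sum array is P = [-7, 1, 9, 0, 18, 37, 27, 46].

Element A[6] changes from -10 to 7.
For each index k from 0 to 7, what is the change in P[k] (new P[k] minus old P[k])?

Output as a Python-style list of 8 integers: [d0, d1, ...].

Answer: [0, 0, 0, 0, 0, 0, 17, 17]

Derivation:
Element change: A[6] -10 -> 7, delta = 17
For k < 6: P[k] unchanged, delta_P[k] = 0
For k >= 6: P[k] shifts by exactly 17
Delta array: [0, 0, 0, 0, 0, 0, 17, 17]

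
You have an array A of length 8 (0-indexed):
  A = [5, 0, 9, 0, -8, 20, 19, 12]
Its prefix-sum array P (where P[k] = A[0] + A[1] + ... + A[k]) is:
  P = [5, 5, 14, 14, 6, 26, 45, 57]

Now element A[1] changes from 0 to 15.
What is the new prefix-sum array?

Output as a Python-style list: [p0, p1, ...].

Change: A[1] 0 -> 15, delta = 15
P[k] for k < 1: unchanged (A[1] not included)
P[k] for k >= 1: shift by delta = 15
  P[0] = 5 + 0 = 5
  P[1] = 5 + 15 = 20
  P[2] = 14 + 15 = 29
  P[3] = 14 + 15 = 29
  P[4] = 6 + 15 = 21
  P[5] = 26 + 15 = 41
  P[6] = 45 + 15 = 60
  P[7] = 57 + 15 = 72

Answer: [5, 20, 29, 29, 21, 41, 60, 72]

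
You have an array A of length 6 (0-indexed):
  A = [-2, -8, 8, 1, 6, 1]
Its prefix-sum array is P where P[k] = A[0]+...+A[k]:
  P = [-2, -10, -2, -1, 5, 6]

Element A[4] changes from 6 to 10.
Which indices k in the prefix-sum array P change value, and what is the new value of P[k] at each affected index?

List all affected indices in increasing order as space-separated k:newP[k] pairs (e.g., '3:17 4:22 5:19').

Answer: 4:9 5:10

Derivation:
P[k] = A[0] + ... + A[k]
P[k] includes A[4] iff k >= 4
Affected indices: 4, 5, ..., 5; delta = 4
  P[4]: 5 + 4 = 9
  P[5]: 6 + 4 = 10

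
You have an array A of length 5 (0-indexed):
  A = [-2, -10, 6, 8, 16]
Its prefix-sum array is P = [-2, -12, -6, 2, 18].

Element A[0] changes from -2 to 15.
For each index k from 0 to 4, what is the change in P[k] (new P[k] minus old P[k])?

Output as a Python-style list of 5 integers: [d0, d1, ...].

Element change: A[0] -2 -> 15, delta = 17
For k < 0: P[k] unchanged, delta_P[k] = 0
For k >= 0: P[k] shifts by exactly 17
Delta array: [17, 17, 17, 17, 17]

Answer: [17, 17, 17, 17, 17]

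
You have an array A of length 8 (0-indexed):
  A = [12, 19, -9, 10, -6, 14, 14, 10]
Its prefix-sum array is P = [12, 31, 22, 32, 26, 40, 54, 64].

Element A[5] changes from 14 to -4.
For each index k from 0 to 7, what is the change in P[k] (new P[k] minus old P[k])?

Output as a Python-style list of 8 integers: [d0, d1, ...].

Answer: [0, 0, 0, 0, 0, -18, -18, -18]

Derivation:
Element change: A[5] 14 -> -4, delta = -18
For k < 5: P[k] unchanged, delta_P[k] = 0
For k >= 5: P[k] shifts by exactly -18
Delta array: [0, 0, 0, 0, 0, -18, -18, -18]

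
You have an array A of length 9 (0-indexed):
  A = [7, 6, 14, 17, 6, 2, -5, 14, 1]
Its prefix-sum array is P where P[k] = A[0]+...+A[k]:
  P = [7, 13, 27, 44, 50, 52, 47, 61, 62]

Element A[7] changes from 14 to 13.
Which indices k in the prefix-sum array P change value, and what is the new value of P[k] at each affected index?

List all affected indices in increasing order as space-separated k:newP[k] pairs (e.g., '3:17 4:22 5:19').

Answer: 7:60 8:61

Derivation:
P[k] = A[0] + ... + A[k]
P[k] includes A[7] iff k >= 7
Affected indices: 7, 8, ..., 8; delta = -1
  P[7]: 61 + -1 = 60
  P[8]: 62 + -1 = 61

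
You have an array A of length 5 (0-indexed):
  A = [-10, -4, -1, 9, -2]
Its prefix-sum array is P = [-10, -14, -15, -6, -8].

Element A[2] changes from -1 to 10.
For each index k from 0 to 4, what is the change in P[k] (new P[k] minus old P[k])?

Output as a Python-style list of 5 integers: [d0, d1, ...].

Answer: [0, 0, 11, 11, 11]

Derivation:
Element change: A[2] -1 -> 10, delta = 11
For k < 2: P[k] unchanged, delta_P[k] = 0
For k >= 2: P[k] shifts by exactly 11
Delta array: [0, 0, 11, 11, 11]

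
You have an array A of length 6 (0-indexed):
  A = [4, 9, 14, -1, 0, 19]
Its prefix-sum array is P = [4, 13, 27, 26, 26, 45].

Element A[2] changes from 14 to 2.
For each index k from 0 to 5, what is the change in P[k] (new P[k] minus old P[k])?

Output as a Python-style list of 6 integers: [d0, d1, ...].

Answer: [0, 0, -12, -12, -12, -12]

Derivation:
Element change: A[2] 14 -> 2, delta = -12
For k < 2: P[k] unchanged, delta_P[k] = 0
For k >= 2: P[k] shifts by exactly -12
Delta array: [0, 0, -12, -12, -12, -12]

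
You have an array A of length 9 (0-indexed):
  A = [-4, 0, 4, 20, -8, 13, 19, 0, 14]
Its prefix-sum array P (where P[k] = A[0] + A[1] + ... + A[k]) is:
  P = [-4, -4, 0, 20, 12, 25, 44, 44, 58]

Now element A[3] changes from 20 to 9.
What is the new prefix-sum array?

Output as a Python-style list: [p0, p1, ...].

Answer: [-4, -4, 0, 9, 1, 14, 33, 33, 47]

Derivation:
Change: A[3] 20 -> 9, delta = -11
P[k] for k < 3: unchanged (A[3] not included)
P[k] for k >= 3: shift by delta = -11
  P[0] = -4 + 0 = -4
  P[1] = -4 + 0 = -4
  P[2] = 0 + 0 = 0
  P[3] = 20 + -11 = 9
  P[4] = 12 + -11 = 1
  P[5] = 25 + -11 = 14
  P[6] = 44 + -11 = 33
  P[7] = 44 + -11 = 33
  P[8] = 58 + -11 = 47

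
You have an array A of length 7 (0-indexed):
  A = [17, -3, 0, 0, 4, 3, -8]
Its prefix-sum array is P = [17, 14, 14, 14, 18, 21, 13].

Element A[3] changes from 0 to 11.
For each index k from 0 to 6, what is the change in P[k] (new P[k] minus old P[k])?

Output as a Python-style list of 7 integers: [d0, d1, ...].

Element change: A[3] 0 -> 11, delta = 11
For k < 3: P[k] unchanged, delta_P[k] = 0
For k >= 3: P[k] shifts by exactly 11
Delta array: [0, 0, 0, 11, 11, 11, 11]

Answer: [0, 0, 0, 11, 11, 11, 11]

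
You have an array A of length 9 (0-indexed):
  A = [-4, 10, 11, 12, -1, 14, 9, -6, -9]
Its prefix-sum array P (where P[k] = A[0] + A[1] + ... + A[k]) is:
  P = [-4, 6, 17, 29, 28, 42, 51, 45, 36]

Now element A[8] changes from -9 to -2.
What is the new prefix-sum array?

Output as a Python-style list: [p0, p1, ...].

Change: A[8] -9 -> -2, delta = 7
P[k] for k < 8: unchanged (A[8] not included)
P[k] for k >= 8: shift by delta = 7
  P[0] = -4 + 0 = -4
  P[1] = 6 + 0 = 6
  P[2] = 17 + 0 = 17
  P[3] = 29 + 0 = 29
  P[4] = 28 + 0 = 28
  P[5] = 42 + 0 = 42
  P[6] = 51 + 0 = 51
  P[7] = 45 + 0 = 45
  P[8] = 36 + 7 = 43

Answer: [-4, 6, 17, 29, 28, 42, 51, 45, 43]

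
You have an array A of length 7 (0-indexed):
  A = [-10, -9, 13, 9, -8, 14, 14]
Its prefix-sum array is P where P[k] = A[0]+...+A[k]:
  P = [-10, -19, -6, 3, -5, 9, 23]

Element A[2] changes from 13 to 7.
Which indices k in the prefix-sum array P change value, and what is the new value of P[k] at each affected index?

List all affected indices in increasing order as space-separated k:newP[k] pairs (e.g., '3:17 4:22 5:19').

Answer: 2:-12 3:-3 4:-11 5:3 6:17

Derivation:
P[k] = A[0] + ... + A[k]
P[k] includes A[2] iff k >= 2
Affected indices: 2, 3, ..., 6; delta = -6
  P[2]: -6 + -6 = -12
  P[3]: 3 + -6 = -3
  P[4]: -5 + -6 = -11
  P[5]: 9 + -6 = 3
  P[6]: 23 + -6 = 17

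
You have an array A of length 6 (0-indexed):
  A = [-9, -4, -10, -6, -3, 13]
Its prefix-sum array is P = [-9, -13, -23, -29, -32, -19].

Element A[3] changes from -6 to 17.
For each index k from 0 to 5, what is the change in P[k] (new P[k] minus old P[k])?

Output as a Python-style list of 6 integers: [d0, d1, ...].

Answer: [0, 0, 0, 23, 23, 23]

Derivation:
Element change: A[3] -6 -> 17, delta = 23
For k < 3: P[k] unchanged, delta_P[k] = 0
For k >= 3: P[k] shifts by exactly 23
Delta array: [0, 0, 0, 23, 23, 23]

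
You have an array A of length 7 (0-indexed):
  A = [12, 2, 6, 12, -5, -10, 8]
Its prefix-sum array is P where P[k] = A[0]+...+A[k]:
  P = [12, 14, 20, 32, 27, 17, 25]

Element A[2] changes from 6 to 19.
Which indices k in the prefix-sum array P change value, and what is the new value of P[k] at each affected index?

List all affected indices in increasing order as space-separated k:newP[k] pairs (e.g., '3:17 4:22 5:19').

P[k] = A[0] + ... + A[k]
P[k] includes A[2] iff k >= 2
Affected indices: 2, 3, ..., 6; delta = 13
  P[2]: 20 + 13 = 33
  P[3]: 32 + 13 = 45
  P[4]: 27 + 13 = 40
  P[5]: 17 + 13 = 30
  P[6]: 25 + 13 = 38

Answer: 2:33 3:45 4:40 5:30 6:38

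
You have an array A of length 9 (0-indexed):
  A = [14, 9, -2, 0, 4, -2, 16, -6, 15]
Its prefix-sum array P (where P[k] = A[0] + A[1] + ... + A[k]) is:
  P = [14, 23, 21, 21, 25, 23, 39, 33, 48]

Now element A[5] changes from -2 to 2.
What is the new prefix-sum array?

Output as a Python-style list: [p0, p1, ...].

Answer: [14, 23, 21, 21, 25, 27, 43, 37, 52]

Derivation:
Change: A[5] -2 -> 2, delta = 4
P[k] for k < 5: unchanged (A[5] not included)
P[k] for k >= 5: shift by delta = 4
  P[0] = 14 + 0 = 14
  P[1] = 23 + 0 = 23
  P[2] = 21 + 0 = 21
  P[3] = 21 + 0 = 21
  P[4] = 25 + 0 = 25
  P[5] = 23 + 4 = 27
  P[6] = 39 + 4 = 43
  P[7] = 33 + 4 = 37
  P[8] = 48 + 4 = 52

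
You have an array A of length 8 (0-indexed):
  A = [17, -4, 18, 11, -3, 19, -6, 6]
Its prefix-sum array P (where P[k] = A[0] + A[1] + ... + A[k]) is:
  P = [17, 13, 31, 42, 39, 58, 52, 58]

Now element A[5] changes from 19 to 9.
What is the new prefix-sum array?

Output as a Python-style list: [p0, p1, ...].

Answer: [17, 13, 31, 42, 39, 48, 42, 48]

Derivation:
Change: A[5] 19 -> 9, delta = -10
P[k] for k < 5: unchanged (A[5] not included)
P[k] for k >= 5: shift by delta = -10
  P[0] = 17 + 0 = 17
  P[1] = 13 + 0 = 13
  P[2] = 31 + 0 = 31
  P[3] = 42 + 0 = 42
  P[4] = 39 + 0 = 39
  P[5] = 58 + -10 = 48
  P[6] = 52 + -10 = 42
  P[7] = 58 + -10 = 48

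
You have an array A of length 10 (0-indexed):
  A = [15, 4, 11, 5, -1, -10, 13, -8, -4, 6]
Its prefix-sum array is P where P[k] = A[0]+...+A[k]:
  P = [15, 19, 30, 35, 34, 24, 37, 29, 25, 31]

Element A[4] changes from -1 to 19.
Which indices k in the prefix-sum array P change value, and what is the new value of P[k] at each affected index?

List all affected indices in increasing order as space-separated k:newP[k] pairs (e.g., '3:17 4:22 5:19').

P[k] = A[0] + ... + A[k]
P[k] includes A[4] iff k >= 4
Affected indices: 4, 5, ..., 9; delta = 20
  P[4]: 34 + 20 = 54
  P[5]: 24 + 20 = 44
  P[6]: 37 + 20 = 57
  P[7]: 29 + 20 = 49
  P[8]: 25 + 20 = 45
  P[9]: 31 + 20 = 51

Answer: 4:54 5:44 6:57 7:49 8:45 9:51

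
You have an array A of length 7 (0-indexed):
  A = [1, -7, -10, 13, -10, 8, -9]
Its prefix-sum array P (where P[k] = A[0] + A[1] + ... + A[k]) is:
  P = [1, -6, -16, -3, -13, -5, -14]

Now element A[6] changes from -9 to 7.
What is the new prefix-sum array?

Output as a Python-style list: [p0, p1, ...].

Answer: [1, -6, -16, -3, -13, -5, 2]

Derivation:
Change: A[6] -9 -> 7, delta = 16
P[k] for k < 6: unchanged (A[6] not included)
P[k] for k >= 6: shift by delta = 16
  P[0] = 1 + 0 = 1
  P[1] = -6 + 0 = -6
  P[2] = -16 + 0 = -16
  P[3] = -3 + 0 = -3
  P[4] = -13 + 0 = -13
  P[5] = -5 + 0 = -5
  P[6] = -14 + 16 = 2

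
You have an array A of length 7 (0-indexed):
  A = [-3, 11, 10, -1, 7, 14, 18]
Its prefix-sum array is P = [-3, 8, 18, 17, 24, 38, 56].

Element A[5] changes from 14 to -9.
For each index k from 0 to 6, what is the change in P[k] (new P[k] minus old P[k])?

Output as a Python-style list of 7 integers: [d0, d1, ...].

Element change: A[5] 14 -> -9, delta = -23
For k < 5: P[k] unchanged, delta_P[k] = 0
For k >= 5: P[k] shifts by exactly -23
Delta array: [0, 0, 0, 0, 0, -23, -23]

Answer: [0, 0, 0, 0, 0, -23, -23]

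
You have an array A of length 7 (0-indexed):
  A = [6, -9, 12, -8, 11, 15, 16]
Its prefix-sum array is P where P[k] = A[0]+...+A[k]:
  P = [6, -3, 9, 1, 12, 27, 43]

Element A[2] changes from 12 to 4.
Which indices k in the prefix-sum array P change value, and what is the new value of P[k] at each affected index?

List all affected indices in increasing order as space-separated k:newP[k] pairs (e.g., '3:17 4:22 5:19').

Answer: 2:1 3:-7 4:4 5:19 6:35

Derivation:
P[k] = A[0] + ... + A[k]
P[k] includes A[2] iff k >= 2
Affected indices: 2, 3, ..., 6; delta = -8
  P[2]: 9 + -8 = 1
  P[3]: 1 + -8 = -7
  P[4]: 12 + -8 = 4
  P[5]: 27 + -8 = 19
  P[6]: 43 + -8 = 35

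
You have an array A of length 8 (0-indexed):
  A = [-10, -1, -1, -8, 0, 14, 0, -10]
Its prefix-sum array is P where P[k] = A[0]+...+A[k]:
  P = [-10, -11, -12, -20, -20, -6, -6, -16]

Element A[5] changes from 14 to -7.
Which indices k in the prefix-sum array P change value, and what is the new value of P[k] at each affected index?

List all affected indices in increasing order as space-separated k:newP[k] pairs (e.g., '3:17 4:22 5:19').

P[k] = A[0] + ... + A[k]
P[k] includes A[5] iff k >= 5
Affected indices: 5, 6, ..., 7; delta = -21
  P[5]: -6 + -21 = -27
  P[6]: -6 + -21 = -27
  P[7]: -16 + -21 = -37

Answer: 5:-27 6:-27 7:-37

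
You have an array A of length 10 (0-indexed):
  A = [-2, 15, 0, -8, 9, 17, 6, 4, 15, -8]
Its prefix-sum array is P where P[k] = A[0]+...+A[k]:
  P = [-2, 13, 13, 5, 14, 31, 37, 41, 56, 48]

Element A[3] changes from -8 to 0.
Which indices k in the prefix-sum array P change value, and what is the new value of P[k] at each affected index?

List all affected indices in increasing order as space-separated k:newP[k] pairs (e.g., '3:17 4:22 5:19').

Answer: 3:13 4:22 5:39 6:45 7:49 8:64 9:56

Derivation:
P[k] = A[0] + ... + A[k]
P[k] includes A[3] iff k >= 3
Affected indices: 3, 4, ..., 9; delta = 8
  P[3]: 5 + 8 = 13
  P[4]: 14 + 8 = 22
  P[5]: 31 + 8 = 39
  P[6]: 37 + 8 = 45
  P[7]: 41 + 8 = 49
  P[8]: 56 + 8 = 64
  P[9]: 48 + 8 = 56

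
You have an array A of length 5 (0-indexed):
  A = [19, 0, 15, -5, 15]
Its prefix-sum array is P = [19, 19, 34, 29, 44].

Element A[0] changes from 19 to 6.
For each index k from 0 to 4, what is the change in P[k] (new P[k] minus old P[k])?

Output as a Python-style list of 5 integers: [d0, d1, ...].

Element change: A[0] 19 -> 6, delta = -13
For k < 0: P[k] unchanged, delta_P[k] = 0
For k >= 0: P[k] shifts by exactly -13
Delta array: [-13, -13, -13, -13, -13]

Answer: [-13, -13, -13, -13, -13]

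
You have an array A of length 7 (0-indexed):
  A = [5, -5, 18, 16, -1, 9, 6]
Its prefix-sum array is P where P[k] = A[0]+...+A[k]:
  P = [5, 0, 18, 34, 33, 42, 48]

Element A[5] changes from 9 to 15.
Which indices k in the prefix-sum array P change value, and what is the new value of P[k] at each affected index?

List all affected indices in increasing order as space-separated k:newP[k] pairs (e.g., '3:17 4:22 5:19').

Answer: 5:48 6:54

Derivation:
P[k] = A[0] + ... + A[k]
P[k] includes A[5] iff k >= 5
Affected indices: 5, 6, ..., 6; delta = 6
  P[5]: 42 + 6 = 48
  P[6]: 48 + 6 = 54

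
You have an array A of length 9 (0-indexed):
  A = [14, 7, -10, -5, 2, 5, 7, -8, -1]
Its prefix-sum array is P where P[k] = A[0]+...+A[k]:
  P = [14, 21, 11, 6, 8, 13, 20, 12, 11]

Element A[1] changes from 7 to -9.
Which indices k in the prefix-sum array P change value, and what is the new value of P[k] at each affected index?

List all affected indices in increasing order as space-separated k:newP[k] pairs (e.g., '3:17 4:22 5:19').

P[k] = A[0] + ... + A[k]
P[k] includes A[1] iff k >= 1
Affected indices: 1, 2, ..., 8; delta = -16
  P[1]: 21 + -16 = 5
  P[2]: 11 + -16 = -5
  P[3]: 6 + -16 = -10
  P[4]: 8 + -16 = -8
  P[5]: 13 + -16 = -3
  P[6]: 20 + -16 = 4
  P[7]: 12 + -16 = -4
  P[8]: 11 + -16 = -5

Answer: 1:5 2:-5 3:-10 4:-8 5:-3 6:4 7:-4 8:-5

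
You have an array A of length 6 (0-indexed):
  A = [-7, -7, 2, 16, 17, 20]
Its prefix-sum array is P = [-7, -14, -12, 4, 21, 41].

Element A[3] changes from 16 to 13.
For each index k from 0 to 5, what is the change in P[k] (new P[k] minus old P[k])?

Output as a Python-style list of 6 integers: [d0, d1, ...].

Element change: A[3] 16 -> 13, delta = -3
For k < 3: P[k] unchanged, delta_P[k] = 0
For k >= 3: P[k] shifts by exactly -3
Delta array: [0, 0, 0, -3, -3, -3]

Answer: [0, 0, 0, -3, -3, -3]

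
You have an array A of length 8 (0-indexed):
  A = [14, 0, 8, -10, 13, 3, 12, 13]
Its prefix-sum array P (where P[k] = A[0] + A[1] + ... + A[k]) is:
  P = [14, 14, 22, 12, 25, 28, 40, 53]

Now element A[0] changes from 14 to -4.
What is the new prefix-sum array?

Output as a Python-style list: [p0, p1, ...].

Answer: [-4, -4, 4, -6, 7, 10, 22, 35]

Derivation:
Change: A[0] 14 -> -4, delta = -18
P[k] for k < 0: unchanged (A[0] not included)
P[k] for k >= 0: shift by delta = -18
  P[0] = 14 + -18 = -4
  P[1] = 14 + -18 = -4
  P[2] = 22 + -18 = 4
  P[3] = 12 + -18 = -6
  P[4] = 25 + -18 = 7
  P[5] = 28 + -18 = 10
  P[6] = 40 + -18 = 22
  P[7] = 53 + -18 = 35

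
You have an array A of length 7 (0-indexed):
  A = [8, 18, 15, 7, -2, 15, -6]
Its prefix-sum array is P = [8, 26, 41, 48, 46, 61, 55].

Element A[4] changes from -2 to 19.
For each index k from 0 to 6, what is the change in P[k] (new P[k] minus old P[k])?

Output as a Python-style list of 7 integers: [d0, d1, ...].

Element change: A[4] -2 -> 19, delta = 21
For k < 4: P[k] unchanged, delta_P[k] = 0
For k >= 4: P[k] shifts by exactly 21
Delta array: [0, 0, 0, 0, 21, 21, 21]

Answer: [0, 0, 0, 0, 21, 21, 21]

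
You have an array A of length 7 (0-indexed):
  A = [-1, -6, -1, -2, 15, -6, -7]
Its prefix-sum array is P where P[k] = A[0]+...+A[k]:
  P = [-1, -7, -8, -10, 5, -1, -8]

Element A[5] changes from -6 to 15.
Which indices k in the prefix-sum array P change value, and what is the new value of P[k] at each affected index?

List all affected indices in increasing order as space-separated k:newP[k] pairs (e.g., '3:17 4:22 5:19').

Answer: 5:20 6:13

Derivation:
P[k] = A[0] + ... + A[k]
P[k] includes A[5] iff k >= 5
Affected indices: 5, 6, ..., 6; delta = 21
  P[5]: -1 + 21 = 20
  P[6]: -8 + 21 = 13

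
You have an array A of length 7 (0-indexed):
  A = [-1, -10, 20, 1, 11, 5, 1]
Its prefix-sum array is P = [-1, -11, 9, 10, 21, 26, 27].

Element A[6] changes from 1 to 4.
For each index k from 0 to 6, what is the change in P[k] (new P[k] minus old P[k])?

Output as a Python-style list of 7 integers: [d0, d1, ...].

Answer: [0, 0, 0, 0, 0, 0, 3]

Derivation:
Element change: A[6] 1 -> 4, delta = 3
For k < 6: P[k] unchanged, delta_P[k] = 0
For k >= 6: P[k] shifts by exactly 3
Delta array: [0, 0, 0, 0, 0, 0, 3]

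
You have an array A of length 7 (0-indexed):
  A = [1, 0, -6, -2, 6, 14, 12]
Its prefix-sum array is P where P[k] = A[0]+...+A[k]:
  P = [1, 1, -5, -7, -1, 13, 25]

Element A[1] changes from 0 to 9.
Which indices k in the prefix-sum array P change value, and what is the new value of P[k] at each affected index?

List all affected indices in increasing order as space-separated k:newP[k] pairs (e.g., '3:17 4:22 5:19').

P[k] = A[0] + ... + A[k]
P[k] includes A[1] iff k >= 1
Affected indices: 1, 2, ..., 6; delta = 9
  P[1]: 1 + 9 = 10
  P[2]: -5 + 9 = 4
  P[3]: -7 + 9 = 2
  P[4]: -1 + 9 = 8
  P[5]: 13 + 9 = 22
  P[6]: 25 + 9 = 34

Answer: 1:10 2:4 3:2 4:8 5:22 6:34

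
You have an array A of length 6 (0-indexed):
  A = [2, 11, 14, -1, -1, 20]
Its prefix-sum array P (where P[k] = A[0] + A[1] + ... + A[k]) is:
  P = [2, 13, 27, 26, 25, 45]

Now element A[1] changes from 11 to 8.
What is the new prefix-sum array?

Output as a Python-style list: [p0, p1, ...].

Change: A[1] 11 -> 8, delta = -3
P[k] for k < 1: unchanged (A[1] not included)
P[k] for k >= 1: shift by delta = -3
  P[0] = 2 + 0 = 2
  P[1] = 13 + -3 = 10
  P[2] = 27 + -3 = 24
  P[3] = 26 + -3 = 23
  P[4] = 25 + -3 = 22
  P[5] = 45 + -3 = 42

Answer: [2, 10, 24, 23, 22, 42]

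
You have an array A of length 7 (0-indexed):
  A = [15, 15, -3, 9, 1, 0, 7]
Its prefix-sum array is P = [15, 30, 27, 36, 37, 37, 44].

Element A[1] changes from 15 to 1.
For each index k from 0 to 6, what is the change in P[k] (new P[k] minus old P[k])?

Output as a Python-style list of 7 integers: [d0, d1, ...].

Element change: A[1] 15 -> 1, delta = -14
For k < 1: P[k] unchanged, delta_P[k] = 0
For k >= 1: P[k] shifts by exactly -14
Delta array: [0, -14, -14, -14, -14, -14, -14]

Answer: [0, -14, -14, -14, -14, -14, -14]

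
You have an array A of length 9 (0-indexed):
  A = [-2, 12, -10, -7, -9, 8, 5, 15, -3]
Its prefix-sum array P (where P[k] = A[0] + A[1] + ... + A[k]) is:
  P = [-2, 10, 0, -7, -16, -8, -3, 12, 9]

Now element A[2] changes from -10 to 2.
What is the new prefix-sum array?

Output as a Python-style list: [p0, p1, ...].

Answer: [-2, 10, 12, 5, -4, 4, 9, 24, 21]

Derivation:
Change: A[2] -10 -> 2, delta = 12
P[k] for k < 2: unchanged (A[2] not included)
P[k] for k >= 2: shift by delta = 12
  P[0] = -2 + 0 = -2
  P[1] = 10 + 0 = 10
  P[2] = 0 + 12 = 12
  P[3] = -7 + 12 = 5
  P[4] = -16 + 12 = -4
  P[5] = -8 + 12 = 4
  P[6] = -3 + 12 = 9
  P[7] = 12 + 12 = 24
  P[8] = 9 + 12 = 21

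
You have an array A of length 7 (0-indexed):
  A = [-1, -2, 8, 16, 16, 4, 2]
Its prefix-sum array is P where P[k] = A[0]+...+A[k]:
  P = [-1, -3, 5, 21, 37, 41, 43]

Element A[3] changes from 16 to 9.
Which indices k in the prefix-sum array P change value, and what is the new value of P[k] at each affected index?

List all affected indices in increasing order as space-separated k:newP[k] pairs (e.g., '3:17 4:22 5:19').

Answer: 3:14 4:30 5:34 6:36

Derivation:
P[k] = A[0] + ... + A[k]
P[k] includes A[3] iff k >= 3
Affected indices: 3, 4, ..., 6; delta = -7
  P[3]: 21 + -7 = 14
  P[4]: 37 + -7 = 30
  P[5]: 41 + -7 = 34
  P[6]: 43 + -7 = 36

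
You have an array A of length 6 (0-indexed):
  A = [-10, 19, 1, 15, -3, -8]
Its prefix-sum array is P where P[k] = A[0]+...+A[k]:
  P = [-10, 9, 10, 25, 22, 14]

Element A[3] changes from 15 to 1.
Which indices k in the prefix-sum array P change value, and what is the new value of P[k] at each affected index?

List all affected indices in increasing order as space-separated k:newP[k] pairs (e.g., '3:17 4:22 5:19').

Answer: 3:11 4:8 5:0

Derivation:
P[k] = A[0] + ... + A[k]
P[k] includes A[3] iff k >= 3
Affected indices: 3, 4, ..., 5; delta = -14
  P[3]: 25 + -14 = 11
  P[4]: 22 + -14 = 8
  P[5]: 14 + -14 = 0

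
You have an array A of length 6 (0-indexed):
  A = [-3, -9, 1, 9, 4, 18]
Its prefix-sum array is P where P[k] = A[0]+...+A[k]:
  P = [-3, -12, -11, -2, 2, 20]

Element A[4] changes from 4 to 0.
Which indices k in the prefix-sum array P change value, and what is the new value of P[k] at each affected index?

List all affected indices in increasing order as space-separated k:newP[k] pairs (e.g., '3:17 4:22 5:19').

Answer: 4:-2 5:16

Derivation:
P[k] = A[0] + ... + A[k]
P[k] includes A[4] iff k >= 4
Affected indices: 4, 5, ..., 5; delta = -4
  P[4]: 2 + -4 = -2
  P[5]: 20 + -4 = 16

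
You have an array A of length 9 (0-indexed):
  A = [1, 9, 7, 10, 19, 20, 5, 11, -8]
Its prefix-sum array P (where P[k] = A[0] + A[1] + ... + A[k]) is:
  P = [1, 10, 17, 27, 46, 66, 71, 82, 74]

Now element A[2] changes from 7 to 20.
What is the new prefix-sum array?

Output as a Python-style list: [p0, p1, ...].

Answer: [1, 10, 30, 40, 59, 79, 84, 95, 87]

Derivation:
Change: A[2] 7 -> 20, delta = 13
P[k] for k < 2: unchanged (A[2] not included)
P[k] for k >= 2: shift by delta = 13
  P[0] = 1 + 0 = 1
  P[1] = 10 + 0 = 10
  P[2] = 17 + 13 = 30
  P[3] = 27 + 13 = 40
  P[4] = 46 + 13 = 59
  P[5] = 66 + 13 = 79
  P[6] = 71 + 13 = 84
  P[7] = 82 + 13 = 95
  P[8] = 74 + 13 = 87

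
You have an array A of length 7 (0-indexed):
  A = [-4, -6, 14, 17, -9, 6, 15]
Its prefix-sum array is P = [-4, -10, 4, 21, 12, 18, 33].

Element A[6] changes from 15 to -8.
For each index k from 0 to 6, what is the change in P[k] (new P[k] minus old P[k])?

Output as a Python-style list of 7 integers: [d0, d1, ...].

Element change: A[6] 15 -> -8, delta = -23
For k < 6: P[k] unchanged, delta_P[k] = 0
For k >= 6: P[k] shifts by exactly -23
Delta array: [0, 0, 0, 0, 0, 0, -23]

Answer: [0, 0, 0, 0, 0, 0, -23]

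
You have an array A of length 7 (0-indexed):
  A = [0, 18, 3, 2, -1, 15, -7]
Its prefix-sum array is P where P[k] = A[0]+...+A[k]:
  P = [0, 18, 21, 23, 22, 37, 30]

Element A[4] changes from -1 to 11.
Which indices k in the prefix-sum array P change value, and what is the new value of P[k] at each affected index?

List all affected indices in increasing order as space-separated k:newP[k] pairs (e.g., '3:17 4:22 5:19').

Answer: 4:34 5:49 6:42

Derivation:
P[k] = A[0] + ... + A[k]
P[k] includes A[4] iff k >= 4
Affected indices: 4, 5, ..., 6; delta = 12
  P[4]: 22 + 12 = 34
  P[5]: 37 + 12 = 49
  P[6]: 30 + 12 = 42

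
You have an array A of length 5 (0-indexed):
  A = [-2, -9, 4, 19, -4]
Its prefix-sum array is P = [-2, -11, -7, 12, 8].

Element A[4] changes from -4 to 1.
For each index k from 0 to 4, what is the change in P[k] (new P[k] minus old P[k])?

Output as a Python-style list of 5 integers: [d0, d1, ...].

Answer: [0, 0, 0, 0, 5]

Derivation:
Element change: A[4] -4 -> 1, delta = 5
For k < 4: P[k] unchanged, delta_P[k] = 0
For k >= 4: P[k] shifts by exactly 5
Delta array: [0, 0, 0, 0, 5]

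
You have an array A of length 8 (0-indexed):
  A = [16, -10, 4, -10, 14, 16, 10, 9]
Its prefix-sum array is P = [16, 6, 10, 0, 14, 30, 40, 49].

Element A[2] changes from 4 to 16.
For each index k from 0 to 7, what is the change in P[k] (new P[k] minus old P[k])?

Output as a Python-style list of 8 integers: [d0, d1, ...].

Element change: A[2] 4 -> 16, delta = 12
For k < 2: P[k] unchanged, delta_P[k] = 0
For k >= 2: P[k] shifts by exactly 12
Delta array: [0, 0, 12, 12, 12, 12, 12, 12]

Answer: [0, 0, 12, 12, 12, 12, 12, 12]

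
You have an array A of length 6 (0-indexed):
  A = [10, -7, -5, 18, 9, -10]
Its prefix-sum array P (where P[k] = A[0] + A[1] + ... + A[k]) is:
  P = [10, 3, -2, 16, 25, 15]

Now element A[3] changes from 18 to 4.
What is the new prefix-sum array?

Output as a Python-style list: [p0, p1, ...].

Change: A[3] 18 -> 4, delta = -14
P[k] for k < 3: unchanged (A[3] not included)
P[k] for k >= 3: shift by delta = -14
  P[0] = 10 + 0 = 10
  P[1] = 3 + 0 = 3
  P[2] = -2 + 0 = -2
  P[3] = 16 + -14 = 2
  P[4] = 25 + -14 = 11
  P[5] = 15 + -14 = 1

Answer: [10, 3, -2, 2, 11, 1]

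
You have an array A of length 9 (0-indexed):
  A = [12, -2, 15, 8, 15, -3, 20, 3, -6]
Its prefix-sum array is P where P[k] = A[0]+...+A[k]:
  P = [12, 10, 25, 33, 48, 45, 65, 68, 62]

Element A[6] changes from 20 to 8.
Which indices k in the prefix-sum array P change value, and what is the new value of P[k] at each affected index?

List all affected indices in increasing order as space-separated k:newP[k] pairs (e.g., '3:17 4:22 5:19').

P[k] = A[0] + ... + A[k]
P[k] includes A[6] iff k >= 6
Affected indices: 6, 7, ..., 8; delta = -12
  P[6]: 65 + -12 = 53
  P[7]: 68 + -12 = 56
  P[8]: 62 + -12 = 50

Answer: 6:53 7:56 8:50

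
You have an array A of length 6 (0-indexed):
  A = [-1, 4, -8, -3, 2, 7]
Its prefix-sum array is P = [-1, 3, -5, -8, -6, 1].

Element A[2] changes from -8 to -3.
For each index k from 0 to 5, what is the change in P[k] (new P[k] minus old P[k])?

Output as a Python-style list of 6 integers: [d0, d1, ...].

Element change: A[2] -8 -> -3, delta = 5
For k < 2: P[k] unchanged, delta_P[k] = 0
For k >= 2: P[k] shifts by exactly 5
Delta array: [0, 0, 5, 5, 5, 5]

Answer: [0, 0, 5, 5, 5, 5]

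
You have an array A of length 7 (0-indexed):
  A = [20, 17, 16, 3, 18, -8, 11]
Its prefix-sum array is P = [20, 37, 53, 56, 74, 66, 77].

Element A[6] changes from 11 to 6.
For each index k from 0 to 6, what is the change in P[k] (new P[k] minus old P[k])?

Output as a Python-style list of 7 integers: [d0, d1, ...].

Answer: [0, 0, 0, 0, 0, 0, -5]

Derivation:
Element change: A[6] 11 -> 6, delta = -5
For k < 6: P[k] unchanged, delta_P[k] = 0
For k >= 6: P[k] shifts by exactly -5
Delta array: [0, 0, 0, 0, 0, 0, -5]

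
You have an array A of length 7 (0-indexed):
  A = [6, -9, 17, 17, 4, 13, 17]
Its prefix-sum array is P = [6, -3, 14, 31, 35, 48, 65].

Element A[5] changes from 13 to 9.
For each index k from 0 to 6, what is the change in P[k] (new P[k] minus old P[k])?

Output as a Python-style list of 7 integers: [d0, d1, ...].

Element change: A[5] 13 -> 9, delta = -4
For k < 5: P[k] unchanged, delta_P[k] = 0
For k >= 5: P[k] shifts by exactly -4
Delta array: [0, 0, 0, 0, 0, -4, -4]

Answer: [0, 0, 0, 0, 0, -4, -4]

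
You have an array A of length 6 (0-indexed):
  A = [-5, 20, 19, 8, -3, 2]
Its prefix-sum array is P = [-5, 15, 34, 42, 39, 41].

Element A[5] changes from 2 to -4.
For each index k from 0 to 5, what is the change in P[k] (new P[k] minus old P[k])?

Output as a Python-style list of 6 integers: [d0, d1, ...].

Element change: A[5] 2 -> -4, delta = -6
For k < 5: P[k] unchanged, delta_P[k] = 0
For k >= 5: P[k] shifts by exactly -6
Delta array: [0, 0, 0, 0, 0, -6]

Answer: [0, 0, 0, 0, 0, -6]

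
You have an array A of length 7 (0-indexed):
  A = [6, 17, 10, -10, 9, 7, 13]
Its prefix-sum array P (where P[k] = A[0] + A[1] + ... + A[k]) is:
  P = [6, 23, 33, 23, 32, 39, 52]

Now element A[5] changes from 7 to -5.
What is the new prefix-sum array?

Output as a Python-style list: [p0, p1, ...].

Change: A[5] 7 -> -5, delta = -12
P[k] for k < 5: unchanged (A[5] not included)
P[k] for k >= 5: shift by delta = -12
  P[0] = 6 + 0 = 6
  P[1] = 23 + 0 = 23
  P[2] = 33 + 0 = 33
  P[3] = 23 + 0 = 23
  P[4] = 32 + 0 = 32
  P[5] = 39 + -12 = 27
  P[6] = 52 + -12 = 40

Answer: [6, 23, 33, 23, 32, 27, 40]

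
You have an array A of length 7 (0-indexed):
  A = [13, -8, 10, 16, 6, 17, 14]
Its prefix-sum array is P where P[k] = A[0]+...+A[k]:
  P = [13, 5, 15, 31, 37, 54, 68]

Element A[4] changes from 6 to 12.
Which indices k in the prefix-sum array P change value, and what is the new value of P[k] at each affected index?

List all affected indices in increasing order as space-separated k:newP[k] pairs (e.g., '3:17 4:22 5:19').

P[k] = A[0] + ... + A[k]
P[k] includes A[4] iff k >= 4
Affected indices: 4, 5, ..., 6; delta = 6
  P[4]: 37 + 6 = 43
  P[5]: 54 + 6 = 60
  P[6]: 68 + 6 = 74

Answer: 4:43 5:60 6:74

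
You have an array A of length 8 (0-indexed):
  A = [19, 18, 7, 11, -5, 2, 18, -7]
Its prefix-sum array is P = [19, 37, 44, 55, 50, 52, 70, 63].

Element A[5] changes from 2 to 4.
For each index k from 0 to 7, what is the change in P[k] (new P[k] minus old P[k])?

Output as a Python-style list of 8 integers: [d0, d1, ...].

Answer: [0, 0, 0, 0, 0, 2, 2, 2]

Derivation:
Element change: A[5] 2 -> 4, delta = 2
For k < 5: P[k] unchanged, delta_P[k] = 0
For k >= 5: P[k] shifts by exactly 2
Delta array: [0, 0, 0, 0, 0, 2, 2, 2]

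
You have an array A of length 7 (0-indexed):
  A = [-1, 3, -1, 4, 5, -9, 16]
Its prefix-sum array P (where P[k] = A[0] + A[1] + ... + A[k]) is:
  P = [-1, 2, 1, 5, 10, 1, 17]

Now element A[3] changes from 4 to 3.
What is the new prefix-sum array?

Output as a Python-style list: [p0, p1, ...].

Change: A[3] 4 -> 3, delta = -1
P[k] for k < 3: unchanged (A[3] not included)
P[k] for k >= 3: shift by delta = -1
  P[0] = -1 + 0 = -1
  P[1] = 2 + 0 = 2
  P[2] = 1 + 0 = 1
  P[3] = 5 + -1 = 4
  P[4] = 10 + -1 = 9
  P[5] = 1 + -1 = 0
  P[6] = 17 + -1 = 16

Answer: [-1, 2, 1, 4, 9, 0, 16]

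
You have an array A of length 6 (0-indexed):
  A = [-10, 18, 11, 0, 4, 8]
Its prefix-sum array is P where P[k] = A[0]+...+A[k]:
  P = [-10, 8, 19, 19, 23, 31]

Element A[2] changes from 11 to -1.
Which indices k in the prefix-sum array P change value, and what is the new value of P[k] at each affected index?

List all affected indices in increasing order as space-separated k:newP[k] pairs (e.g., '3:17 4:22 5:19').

P[k] = A[0] + ... + A[k]
P[k] includes A[2] iff k >= 2
Affected indices: 2, 3, ..., 5; delta = -12
  P[2]: 19 + -12 = 7
  P[3]: 19 + -12 = 7
  P[4]: 23 + -12 = 11
  P[5]: 31 + -12 = 19

Answer: 2:7 3:7 4:11 5:19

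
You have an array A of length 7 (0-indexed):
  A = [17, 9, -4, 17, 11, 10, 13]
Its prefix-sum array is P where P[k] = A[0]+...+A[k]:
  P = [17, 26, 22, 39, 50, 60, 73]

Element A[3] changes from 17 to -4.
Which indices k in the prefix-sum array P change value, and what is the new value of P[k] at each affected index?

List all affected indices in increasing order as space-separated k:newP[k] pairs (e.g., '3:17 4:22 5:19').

Answer: 3:18 4:29 5:39 6:52

Derivation:
P[k] = A[0] + ... + A[k]
P[k] includes A[3] iff k >= 3
Affected indices: 3, 4, ..., 6; delta = -21
  P[3]: 39 + -21 = 18
  P[4]: 50 + -21 = 29
  P[5]: 60 + -21 = 39
  P[6]: 73 + -21 = 52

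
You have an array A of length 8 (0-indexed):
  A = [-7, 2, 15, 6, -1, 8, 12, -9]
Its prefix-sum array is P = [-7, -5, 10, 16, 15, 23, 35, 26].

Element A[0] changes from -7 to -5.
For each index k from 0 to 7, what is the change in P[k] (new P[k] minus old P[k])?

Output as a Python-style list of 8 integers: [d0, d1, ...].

Element change: A[0] -7 -> -5, delta = 2
For k < 0: P[k] unchanged, delta_P[k] = 0
For k >= 0: P[k] shifts by exactly 2
Delta array: [2, 2, 2, 2, 2, 2, 2, 2]

Answer: [2, 2, 2, 2, 2, 2, 2, 2]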